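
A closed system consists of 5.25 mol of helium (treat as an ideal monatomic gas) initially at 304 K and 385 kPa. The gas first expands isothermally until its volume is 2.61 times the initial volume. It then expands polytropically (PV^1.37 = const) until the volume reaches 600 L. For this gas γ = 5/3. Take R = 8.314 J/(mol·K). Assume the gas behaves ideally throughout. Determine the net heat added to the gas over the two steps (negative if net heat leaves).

20800 J

V₁ = nRT₁/P₁ = 5.25×8.314×304/385 = 34.5 L.
Step 1 — Isothermal: T stays 304 K; PV = const ⇒ V₂ = 90.0 L, P₂ = 148 kPa.
ΔU = 0 (ideal gas, T constant).
W = nRT ln(V₂/V₁) = 5.25×8.314×304×ln(2.61) = 12700 J.
Q = ΔU + W = 12700 J.
State after step 1: P = 148 kPa, V = 90.0 L, T = 304 K.
Step 2 — Polytropic n=1.37: T₂ = T₁(V₁/V₂)^(n−1) = 304×(0.150)^0.37 = 151 K; P₂ = P₁(V₁/V₂)^n = 11.0 kPa.
W = (P₁V₁−P₂V₂)/(n−1) = (148×90.0−11.0×600)/0.37 = 18100 J.
ΔU = nCvΔT = 5.25×12.5×(151−304) = -10000 J.
Q = ΔU + W = 8050 J.
Net over both steps: W = 30800 J, Q = 20800 J, ΔU = -10000 J.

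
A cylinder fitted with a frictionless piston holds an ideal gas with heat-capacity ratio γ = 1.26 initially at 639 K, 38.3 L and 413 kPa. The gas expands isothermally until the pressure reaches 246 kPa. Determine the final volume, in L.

Isothermal: T stays 639 K; PV = const ⇒ V₂ = 64.3 L, P₂ = 246 kPa.

64.3 L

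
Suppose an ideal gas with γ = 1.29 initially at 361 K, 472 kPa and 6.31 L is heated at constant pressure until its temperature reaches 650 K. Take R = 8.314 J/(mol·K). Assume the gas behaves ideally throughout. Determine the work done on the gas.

-2380 J

n = P₁V₁/(RT₁) = 472×6.31/(8.314×361) = 0.992 mol.
Isobaric: P stays 472 kPa; V/T = const ⇒ T₂ = 650 K, V₂ = 11.4 L.
W = PΔV = 472×(11.4−6.31) kPa·L = 2380 J.
Work done on the gas = −W_by = -2380 J.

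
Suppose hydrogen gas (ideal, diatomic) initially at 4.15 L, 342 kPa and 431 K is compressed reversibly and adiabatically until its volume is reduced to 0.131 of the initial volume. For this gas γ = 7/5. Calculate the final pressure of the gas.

5890 kPa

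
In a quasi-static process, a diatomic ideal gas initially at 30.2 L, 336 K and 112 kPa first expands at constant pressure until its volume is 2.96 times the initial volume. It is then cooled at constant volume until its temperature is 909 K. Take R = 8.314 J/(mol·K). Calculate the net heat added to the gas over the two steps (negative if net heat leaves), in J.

21100 J

n = P₁V₁/(RT₁) = 112×30.2/(8.314×336) = 1.21 mol.
Step 1 — Isobaric: P stays 112 kPa; V/T = const ⇒ T₂ = 995 K, V₂ = 89.4 L.
W = PΔV = 112×(89.4−30.2) kPa·L = 6630 J.
ΔU = nCvΔT = 1.21×20.8×(995−336) = 16600 J.
Q = ΔU + W = nCpΔT = 23200 J.
State after step 1: P = 112 kPa, V = 89.4 L, T = 995 K.
Step 2 — Isochoric: V stays 89.4 L; P/T = const ⇒ T₂ = 909 K, P₂ = 102 kPa.
W = 0 (no volume change).
ΔU = nCvΔT = 1.21×20.8×(909−995) = -2150 J.
Q = ΔU = -2150 J.
Net over both steps: W = 6630 J, Q = 21100 J, ΔU = 14400 J.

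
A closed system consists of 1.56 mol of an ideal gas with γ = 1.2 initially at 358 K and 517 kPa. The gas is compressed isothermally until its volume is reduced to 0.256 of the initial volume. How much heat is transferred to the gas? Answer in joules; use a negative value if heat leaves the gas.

-6330 J

V₁ = nRT₁/P₁ = 1.56×8.314×358/517 = 8.98 L.
Isothermal: T stays 358 K; PV = const ⇒ V₂ = 2.30 L, P₂ = 2020 kPa.
ΔU = 0 (ideal gas, T constant).
W = nRT ln(V₂/V₁) = 1.56×8.314×358×ln(0.256) = -6330 J.
Q = ΔU + W = -6330 J.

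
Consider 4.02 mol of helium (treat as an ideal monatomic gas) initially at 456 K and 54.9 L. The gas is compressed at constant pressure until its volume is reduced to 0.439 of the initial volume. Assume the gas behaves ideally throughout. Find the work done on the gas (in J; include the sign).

8550 J

P₁ = nRT₁/V₁ = 4.02×8.314×456/54.9 = 278 kPa.
Isobaric: P stays 278 kPa; V/T = const ⇒ T₂ = 200 K, V₂ = 24.1 L.
W = PΔV = 278×(24.1−54.9) kPa·L = -8550 J.
Work done on the gas = −W_by = 8550 J.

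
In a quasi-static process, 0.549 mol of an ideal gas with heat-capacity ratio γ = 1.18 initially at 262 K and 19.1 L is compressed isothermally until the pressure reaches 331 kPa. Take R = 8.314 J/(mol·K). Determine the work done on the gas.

P₁ = nRT₁/V₁ = 0.549×8.314×262/19.1 = 62.6 kPa.
Isothermal: T stays 262 K; PV = const ⇒ V₂ = 3.61 L, P₂ = 331 kPa.
W = nRT ln(V₂/V₁) = 0.549×8.314×262×ln(0.189) = -1990 J.
Work done on the gas = −W_by = 1990 J.

1990 J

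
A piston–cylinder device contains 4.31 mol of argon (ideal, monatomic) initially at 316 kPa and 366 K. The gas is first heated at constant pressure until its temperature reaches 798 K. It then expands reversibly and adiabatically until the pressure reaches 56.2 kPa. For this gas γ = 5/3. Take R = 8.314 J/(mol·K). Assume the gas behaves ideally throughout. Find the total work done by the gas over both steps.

36900 J

V₁ = nRT₁/P₁ = 4.31×8.314×366/316 = 41.5 L.
Step 1 — Isobaric: P stays 316 kPa; V/T = const ⇒ T₂ = 798 K, V₂ = 90.5 L.
W = PΔV = 316×(90.5−41.5) kPa·L = 15500 J.
ΔU = nCvΔT = 4.31×12.5×(798−366) = 23200 J.
Q = ΔU + W = nCpΔT = 38700 J.
State after step 1: P = 316 kPa, V = 90.5 L, T = 798 K.
Step 2 — Adiabatic: T₂/T₁ = (P₂/P₁)^((γ−1)/γ) ⇒ T₂ = 798×(0.178)^0.400 = 400 K; V₂ = 255 L.
ΔU = nCvΔT = 4.31×12.5×(400−798) = -21400 J.
Q = 0 for an adiabatic process, so W = −ΔU = 21400 J.
Net over both steps: W = 36900 J, Q = 38700 J, ΔU = 1830 J.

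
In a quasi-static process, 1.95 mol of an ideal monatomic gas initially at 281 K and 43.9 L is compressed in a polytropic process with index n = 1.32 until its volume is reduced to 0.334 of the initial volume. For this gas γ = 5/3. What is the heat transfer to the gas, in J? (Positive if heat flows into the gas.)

-3110 J

P₁ = nRT₁/V₁ = 1.95×8.314×281/43.9 = 104 kPa.
Polytropic n=1.32: T₂ = T₁(V₁/V₂)^(n−1) = 281×(2.99)^0.32 = 399 K; P₂ = P₁(V₁/V₂)^n = 441 kPa.
W = (P₁V₁−P₂V₂)/(n−1) = (104×43.9−441×14.7)/0.32 = -5980 J.
ΔU = nCvΔT = 1.95×12.5×(399−281) = 2870 J.
Q = ΔU + W = -3110 J.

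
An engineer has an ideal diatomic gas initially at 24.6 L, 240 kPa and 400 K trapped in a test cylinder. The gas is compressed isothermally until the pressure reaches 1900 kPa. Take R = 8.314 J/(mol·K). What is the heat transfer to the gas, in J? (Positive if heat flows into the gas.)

-12200 J

n = P₁V₁/(RT₁) = 240×24.6/(8.314×400) = 1.78 mol.
Isothermal: T stays 400 K; PV = const ⇒ V₂ = 3.11 L, P₂ = 1900 kPa.
ΔU = 0 (ideal gas, T constant).
W = nRT ln(V₂/V₁) = 1.78×8.314×400×ln(0.126) = -12200 J.
Q = ΔU + W = -12200 J.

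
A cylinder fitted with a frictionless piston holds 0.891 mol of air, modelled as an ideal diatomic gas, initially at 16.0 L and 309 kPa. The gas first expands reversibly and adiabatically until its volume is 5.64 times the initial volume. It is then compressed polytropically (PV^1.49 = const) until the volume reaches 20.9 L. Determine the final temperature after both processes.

T₁ = P₁V₁/(nR) = 309×16.0/(0.891×8.314) = 667 K.
Step 1 — Adiabatic: TV^(γ−1) = const ⇒ T₂ = 667×(0.177)^0.400 = 334 K; PV^γ = const ⇒ P₂ = 27.4 kPa.
ΔU = nCvΔT = 0.891×20.8×(334−667) = -6170 J.
Q = 0 for an adiabatic process, so W = −ΔU = 6170 J.
State after step 1: P = 27.4 kPa, V = 90.2 L, T = 334 K.
Step 2 — Polytropic n=1.49: T₂ = T₁(V₁/V₂)^(n−1) = 334×(4.32)^0.49 = 684 K; P₂ = P₁(V₁/V₂)^n = 242 kPa.
W = (P₁V₁−P₂V₂)/(n−1) = (27.4×90.2−242×20.9)/0.49 = -5290 J.
ΔU = nCvΔT = 0.891×20.8×(684−334) = 6480 J.
Q = ΔU + W = 1190 J.
Net over both steps: W = 881 J, Q = 1190 J, ΔU = 310 J.

684 K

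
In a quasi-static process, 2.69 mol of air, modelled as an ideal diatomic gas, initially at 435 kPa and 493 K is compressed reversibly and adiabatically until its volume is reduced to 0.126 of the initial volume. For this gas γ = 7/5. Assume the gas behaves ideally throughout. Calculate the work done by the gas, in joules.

V₁ = nRT₁/P₁ = 2.69×8.314×493/435 = 25.3 L.
Adiabatic: TV^(γ−1) = const ⇒ T₂ = 493×(7.94)^0.400 = 1130 K; PV^γ = const ⇒ P₂ = 7910 kPa.
ΔU = nCvΔT = 2.69×20.8×(1130−493) = 35600 J.
Q = 0 for an adiabatic process, so W = −ΔU = -35600 J.

-35600 J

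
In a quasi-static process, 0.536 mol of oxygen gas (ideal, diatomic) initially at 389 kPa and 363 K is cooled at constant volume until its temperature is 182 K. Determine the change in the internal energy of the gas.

V₁ = nRT₁/P₁ = 0.536×8.314×363/389 = 4.16 L.
Isochoric: V stays 4.16 L; P/T = const ⇒ T₂ = 182 K, P₂ = 195 kPa.
For an ideal gas ΔU = nCvΔT with Cv = (5/2)R = 20.8 J/(mol·K).
ΔU = 0.536×20.8×(182−363) = -2020 J.

-2020 J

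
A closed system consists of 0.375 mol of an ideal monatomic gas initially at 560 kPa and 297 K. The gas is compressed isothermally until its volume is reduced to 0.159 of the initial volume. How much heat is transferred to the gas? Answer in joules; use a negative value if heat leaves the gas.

V₁ = nRT₁/P₁ = 0.375×8.314×297/560 = 1.65 L.
Isothermal: T stays 297 K; PV = const ⇒ V₂ = 0.263 L, P₂ = 3520 kPa.
ΔU = 0 (ideal gas, T constant).
W = nRT ln(V₂/V₁) = 0.375×8.314×297×ln(0.159) = -1700 J.
Q = ΔU + W = -1700 J.

-1700 J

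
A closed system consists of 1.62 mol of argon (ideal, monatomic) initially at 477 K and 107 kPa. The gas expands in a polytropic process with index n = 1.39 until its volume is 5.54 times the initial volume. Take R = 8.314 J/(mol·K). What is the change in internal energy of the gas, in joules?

-4690 J

V₁ = nRT₁/P₁ = 1.62×8.314×477/107 = 60.0 L.
Polytropic n=1.39: T₂ = T₁(V₁/V₂)^(n−1) = 477×(0.181)^0.39 = 245 K; P₂ = P₁(V₁/V₂)^n = 9.91 kPa.
For an ideal gas ΔU = nCvΔT with Cv = (3/2)R = 12.5 J/(mol·K).
ΔU = 1.62×12.5×(245−477) = -4690 J.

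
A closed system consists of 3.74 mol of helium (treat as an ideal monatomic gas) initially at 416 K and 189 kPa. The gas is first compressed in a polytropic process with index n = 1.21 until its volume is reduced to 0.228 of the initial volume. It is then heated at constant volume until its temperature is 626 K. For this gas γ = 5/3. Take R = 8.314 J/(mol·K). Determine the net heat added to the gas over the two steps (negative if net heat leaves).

-12600 J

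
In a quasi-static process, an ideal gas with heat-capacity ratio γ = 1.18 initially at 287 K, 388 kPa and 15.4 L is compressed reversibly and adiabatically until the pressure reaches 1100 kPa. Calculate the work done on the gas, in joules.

n = P₁V₁/(RT₁) = 388×15.4/(8.314×287) = 2.50 mol.
Adiabatic: T₂/T₁ = (P₂/P₁)^((γ−1)/γ) ⇒ T₂ = 287×(2.84)^0.153 = 336 K; V₂ = 6.37 L.
ΔU = nCvΔT = 2.50×46.2×(336−287) = 5720 J.
Q = 0 for an adiabatic process, so W = −ΔU = -5720 J.
Work done on the gas = −W_by = 5720 J.

5720 J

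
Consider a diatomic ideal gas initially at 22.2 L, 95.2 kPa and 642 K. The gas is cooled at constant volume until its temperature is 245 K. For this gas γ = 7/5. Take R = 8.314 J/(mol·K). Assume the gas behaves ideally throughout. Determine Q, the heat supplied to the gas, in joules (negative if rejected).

n = P₁V₁/(RT₁) = 95.2×22.2/(8.314×642) = 0.396 mol.
Isochoric: V stays 22.2 L; P/T = const ⇒ T₂ = 245 K, P₂ = 36.3 kPa.
W = 0 (no volume change).
ΔU = nCvΔT = 0.396×20.8×(245−642) = -3270 J.
Q = ΔU = -3270 J.

-3270 J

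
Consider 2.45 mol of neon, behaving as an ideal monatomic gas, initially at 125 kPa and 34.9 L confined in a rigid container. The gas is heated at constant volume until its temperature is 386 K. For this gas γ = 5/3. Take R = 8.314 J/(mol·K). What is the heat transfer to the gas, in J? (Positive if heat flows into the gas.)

T₁ = P₁V₁/(nR) = 125×34.9/(2.45×8.314) = 214 K.
Isochoric: V stays 34.9 L; P/T = const ⇒ T₂ = 386 K, P₂ = 225 kPa.
W = 0 (no volume change).
ΔU = nCvΔT = 2.45×12.5×(386−214) = 5250 J.
Q = ΔU = 5250 J.

5250 J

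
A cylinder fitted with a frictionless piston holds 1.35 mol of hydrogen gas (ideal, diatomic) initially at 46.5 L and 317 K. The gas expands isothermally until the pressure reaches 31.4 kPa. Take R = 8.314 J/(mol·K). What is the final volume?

113 L

P₁ = nRT₁/V₁ = 1.35×8.314×317/46.5 = 76.5 kPa.
Isothermal: T stays 317 K; PV = const ⇒ V₂ = 113 L, P₂ = 31.4 kPa.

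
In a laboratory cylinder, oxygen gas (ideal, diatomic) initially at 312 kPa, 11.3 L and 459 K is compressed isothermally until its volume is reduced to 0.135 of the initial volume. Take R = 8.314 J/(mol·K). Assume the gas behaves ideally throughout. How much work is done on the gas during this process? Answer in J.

n = P₁V₁/(RT₁) = 312×11.3/(8.314×459) = 0.924 mol.
Isothermal: T stays 459 K; PV = const ⇒ V₂ = 1.53 L, P₂ = 2310 kPa.
W = nRT ln(V₂/V₁) = 0.924×8.314×459×ln(0.135) = -7060 J.
Work done on the gas = −W_by = 7060 J.

7060 J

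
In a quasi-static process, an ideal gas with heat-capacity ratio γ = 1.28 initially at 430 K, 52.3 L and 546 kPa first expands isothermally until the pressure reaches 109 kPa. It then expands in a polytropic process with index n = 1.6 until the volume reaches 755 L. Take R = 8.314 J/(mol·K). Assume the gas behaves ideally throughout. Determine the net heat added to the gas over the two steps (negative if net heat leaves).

20400 J

n = P₁V₁/(RT₁) = 546×52.3/(8.314×430) = 7.99 mol.
Step 1 — Isothermal: T stays 430 K; PV = const ⇒ V₂ = 262 L, P₂ = 109 kPa.
ΔU = 0 (ideal gas, T constant).
W = nRT ln(V₂/V₁) = 7.99×8.314×430×ln(5.01) = 46000 J.
Q = ΔU + W = 46000 J.
State after step 1: P = 109 kPa, V = 262 L, T = 430 K.
Step 2 — Polytropic n=1.6: T₂ = T₁(V₁/V₂)^(n−1) = 430×(0.347)^0.60 = 228 K; P₂ = P₁(V₁/V₂)^n = 20.0 kPa.
W = (P₁V₁−P₂V₂)/(n−1) = (109×262−20.0×755)/0.60 = 22400 J.
ΔU = nCvΔT = 7.99×29.7×(228−430) = -47900 J.
Q = ΔU + W = -25600 J.
Net over both steps: W = 68400 J, Q = 20400 J, ΔU = -47900 J.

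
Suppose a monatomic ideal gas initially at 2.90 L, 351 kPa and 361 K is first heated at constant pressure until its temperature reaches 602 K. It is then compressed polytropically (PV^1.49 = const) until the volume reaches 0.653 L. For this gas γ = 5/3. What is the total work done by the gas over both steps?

-5100 J

n = P₁V₁/(RT₁) = 351×2.90/(8.314×361) = 0.339 mol.
Step 1 — Isobaric: P stays 351 kPa; V/T = const ⇒ T₂ = 602 K, V₂ = 4.84 L.
W = PΔV = 351×(4.84−2.90) kPa·L = 680 J.
ΔU = nCvΔT = 0.339×12.5×(602−361) = 1020 J.
Q = ΔU + W = nCpΔT = 1700 J.
State after step 1: P = 351 kPa, V = 4.84 L, T = 602 K.
Step 2 — Polytropic n=1.49: T₂ = T₁(V₁/V₂)^(n−1) = 602×(7.41)^0.49 = 1610 K; P₂ = P₁(V₁/V₂)^n = 6930 kPa.
W = (P₁V₁−P₂V₂)/(n−1) = (351×4.84−6930×0.653)/0.49 = -5780 J.
ΔU = nCvΔT = 0.339×12.5×(1610−602) = 4250 J.
Q = ΔU + W = -1530 J.
Net over both steps: W = -5100 J, Q = 168 J, ΔU = 5260 J.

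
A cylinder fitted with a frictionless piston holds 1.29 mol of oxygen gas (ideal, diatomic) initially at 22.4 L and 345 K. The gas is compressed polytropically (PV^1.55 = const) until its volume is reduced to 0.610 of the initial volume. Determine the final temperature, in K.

P₁ = nRT₁/V₁ = 1.29×8.314×345/22.4 = 165 kPa.
Polytropic n=1.55: T₂ = T₁(V₁/V₂)^(n−1) = 345×(1.64)^0.55 = 453 K; P₂ = P₁(V₁/V₂)^n = 355 kPa.

453 K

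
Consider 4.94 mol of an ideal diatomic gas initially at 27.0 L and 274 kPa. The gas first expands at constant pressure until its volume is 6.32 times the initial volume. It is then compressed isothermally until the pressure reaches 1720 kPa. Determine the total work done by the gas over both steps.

T₁ = P₁V₁/(nR) = 274×27.0/(4.94×8.314) = 180 K.
Step 1 — Isobaric: P stays 274 kPa; V/T = const ⇒ T₂ = 1140 K, V₂ = 171 L.
W = PΔV = 274×(171−27.0) kPa·L = 39400 J.
ΔU = nCvΔT = 4.94×20.8×(1140−180) = 98400 J.
Q = ΔU + W = nCpΔT = 138000 J.
State after step 1: P = 274 kPa, V = 171 L, T = 1140 K.
Step 2 — Isothermal: T stays 1140 K; PV = const ⇒ V₂ = 27.2 L, P₂ = 1720 kPa.
ΔU = 0 (ideal gas, T constant).
W = nRT ln(V₂/V₁) = 4.94×8.314×1140×ln(0.159) = -85900 J.
Q = ΔU + W = -85900 J.
Net over both steps: W = -46500 J, Q = 51900 J, ΔU = 98400 J.

-46500 J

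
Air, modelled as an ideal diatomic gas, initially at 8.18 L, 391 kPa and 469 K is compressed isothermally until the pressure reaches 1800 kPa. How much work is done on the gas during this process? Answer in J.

n = P₁V₁/(RT₁) = 391×8.18/(8.314×469) = 0.820 mol.
Isothermal: T stays 469 K; PV = const ⇒ V₂ = 1.78 L, P₂ = 1800 kPa.
W = nRT ln(V₂/V₁) = 0.820×8.314×469×ln(0.217) = -4880 J.
Work done on the gas = −W_by = 4880 J.

4880 J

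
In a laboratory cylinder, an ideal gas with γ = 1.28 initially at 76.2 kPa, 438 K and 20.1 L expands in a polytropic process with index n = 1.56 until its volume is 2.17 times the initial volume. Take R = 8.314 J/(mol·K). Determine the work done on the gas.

n = P₁V₁/(RT₁) = 76.2×20.1/(8.314×438) = 0.421 mol.
Polytropic n=1.56: T₂ = T₁(V₁/V₂)^(n−1) = 438×(0.461)^0.56 = 284 K; P₂ = P₁(V₁/V₂)^n = 22.8 kPa.
W = (P₁V₁−P₂V₂)/(n−1) = (76.2×20.1−22.8×43.6)/0.56 = 963 J.
Work done on the gas = −W_by = -963 J.

-963 J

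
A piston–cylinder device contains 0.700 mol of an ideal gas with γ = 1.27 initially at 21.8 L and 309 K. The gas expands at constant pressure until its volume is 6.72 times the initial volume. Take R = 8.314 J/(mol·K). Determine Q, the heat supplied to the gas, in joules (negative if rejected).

48400 J

P₁ = nRT₁/V₁ = 0.700×8.314×309/21.8 = 82.5 kPa.
Isobaric: P stays 82.5 kPa; V/T = const ⇒ T₂ = 2080 K, V₂ = 146 L.
W = PΔV = 82.5×(146−21.8) kPa·L = 10300 J.
ΔU = nCvΔT = 0.700×30.8×(2080−309) = 38100 J.
Q = ΔU + W = nCpΔT = 48400 J.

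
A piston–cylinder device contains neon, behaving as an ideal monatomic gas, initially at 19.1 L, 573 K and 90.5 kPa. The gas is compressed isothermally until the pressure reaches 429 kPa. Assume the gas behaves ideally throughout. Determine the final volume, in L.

Isothermal: T stays 573 K; PV = const ⇒ V₂ = 4.03 L, P₂ = 429 kPa.

4.03 L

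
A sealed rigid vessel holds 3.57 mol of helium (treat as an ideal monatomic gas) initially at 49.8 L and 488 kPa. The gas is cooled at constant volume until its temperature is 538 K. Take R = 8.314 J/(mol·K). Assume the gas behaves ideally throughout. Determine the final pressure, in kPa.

321 kPa

T₁ = P₁V₁/(nR) = 488×49.8/(3.57×8.314) = 819 K.
Isochoric: V stays 49.8 L; P/T = const ⇒ T₂ = 538 K, P₂ = 321 kPa.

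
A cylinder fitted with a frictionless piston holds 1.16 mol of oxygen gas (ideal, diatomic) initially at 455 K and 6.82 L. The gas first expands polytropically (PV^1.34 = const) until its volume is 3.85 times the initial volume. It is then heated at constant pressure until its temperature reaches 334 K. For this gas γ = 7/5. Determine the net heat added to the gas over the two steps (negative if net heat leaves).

P₁ = nRT₁/V₁ = 1.16×8.314×455/6.82 = 643 kPa.
Step 1 — Polytropic n=1.34: T₂ = T₁(V₁/V₂)^(n−1) = 455×(0.260)^0.34 = 288 K; P₂ = P₁(V₁/V₂)^n = 106 kPa.
W = (P₁V₁−P₂V₂)/(n−1) = (643×6.82−106×26.3)/0.34 = 4750 J.
ΔU = nCvΔT = 1.16×20.8×(288−455) = -4030 J.
Q = ΔU + W = 712 J.
State after step 1: P = 106 kPa, V = 26.3 L, T = 288 K.
Step 2 — Isobaric: P stays 106 kPa; V/T = const ⇒ T₂ = 334 K, V₂ = 30.5 L.
W = PΔV = 106×(30.5−26.3) kPa·L = 446 J.
ΔU = nCvΔT = 1.16×20.8×(334−288) = 1120 J.
Q = ΔU + W = nCpΔT = 1560 J.
Net over both steps: W = 5190 J, Q = 2270 J, ΔU = -2920 J.

2270 J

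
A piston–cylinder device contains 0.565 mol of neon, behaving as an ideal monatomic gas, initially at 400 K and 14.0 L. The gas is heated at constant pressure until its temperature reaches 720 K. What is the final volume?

25.2 L

P₁ = nRT₁/V₁ = 0.565×8.314×400/14.0 = 134 kPa.
Isobaric: P stays 134 kPa; V/T = const ⇒ T₂ = 720 K, V₂ = 25.2 L.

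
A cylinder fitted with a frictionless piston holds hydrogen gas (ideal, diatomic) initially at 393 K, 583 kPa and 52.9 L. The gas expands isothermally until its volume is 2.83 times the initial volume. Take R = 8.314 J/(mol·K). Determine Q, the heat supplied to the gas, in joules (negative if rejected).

n = P₁V₁/(RT₁) = 583×52.9/(8.314×393) = 9.44 mol.
Isothermal: T stays 393 K; PV = const ⇒ V₂ = 150 L, P₂ = 206 kPa.
ΔU = 0 (ideal gas, T constant).
W = nRT ln(V₂/V₁) = 9.44×8.314×393×ln(2.83) = 32100 J.
Q = ΔU + W = 32100 J.

32100 J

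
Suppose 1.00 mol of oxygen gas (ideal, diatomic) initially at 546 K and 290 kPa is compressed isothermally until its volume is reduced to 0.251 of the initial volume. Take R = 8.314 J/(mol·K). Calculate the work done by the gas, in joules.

-6270 J

V₁ = nRT₁/P₁ = 1.00×8.314×546/290 = 15.7 L.
Isothermal: T stays 546 K; PV = const ⇒ V₂ = 3.93 L, P₂ = 1160 kPa.
W = nRT ln(V₂/V₁) = 1.00×8.314×546×ln(0.251) = -6270 J.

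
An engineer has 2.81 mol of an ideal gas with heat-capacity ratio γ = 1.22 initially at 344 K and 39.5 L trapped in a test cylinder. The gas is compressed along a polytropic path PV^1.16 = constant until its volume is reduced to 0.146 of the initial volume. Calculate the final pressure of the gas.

1900 kPa

P₁ = nRT₁/V₁ = 2.81×8.314×344/39.5 = 203 kPa.
Polytropic n=1.16: T₂ = T₁(V₁/V₂)^(n−1) = 344×(6.85)^0.16 = 468 K; P₂ = P₁(V₁/V₂)^n = 1900 kPa.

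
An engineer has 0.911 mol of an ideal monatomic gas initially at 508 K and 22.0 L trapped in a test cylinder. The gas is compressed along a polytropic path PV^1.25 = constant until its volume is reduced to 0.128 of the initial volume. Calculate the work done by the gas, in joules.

P₁ = nRT₁/V₁ = 0.911×8.314×508/22.0 = 175 kPa.
Polytropic n=1.25: T₂ = T₁(V₁/V₂)^(n−1) = 508×(7.81)^0.25 = 849 K; P₂ = P₁(V₁/V₂)^n = 2280 kPa.
W = (P₁V₁−P₂V₂)/(n−1) = (175×22.0−2280×2.82)/0.25 = -10300 J.

-10300 J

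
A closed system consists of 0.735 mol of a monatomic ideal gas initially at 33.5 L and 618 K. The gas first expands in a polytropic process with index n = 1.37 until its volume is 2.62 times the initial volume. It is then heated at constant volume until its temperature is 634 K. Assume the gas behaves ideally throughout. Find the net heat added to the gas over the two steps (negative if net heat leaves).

3210 J

P₁ = nRT₁/V₁ = 0.735×8.314×618/33.5 = 113 kPa.
Step 1 — Polytropic n=1.37: T₂ = T₁(V₁/V₂)^(n−1) = 618×(0.382)^0.37 = 433 K; P₂ = P₁(V₁/V₂)^n = 30.1 kPa.
W = (P₁V₁−P₂V₂)/(n−1) = (113×33.5−30.1×87.8)/0.37 = 3060 J.
ΔU = nCvΔT = 0.735×12.5×(433−618) = -1700 J.
Q = ΔU + W = 1360 J.
State after step 1: P = 30.1 kPa, V = 87.8 L, T = 433 K.
Step 2 — Isochoric: V stays 87.8 L; P/T = const ⇒ T₂ = 634 K, P₂ = 44.1 kPa.
W = 0 (no volume change).
ΔU = nCvΔT = 0.735×12.5×(634−433) = 1840 J.
Q = ΔU = 1840 J.
Net over both steps: W = 3060 J, Q = 3210 J, ΔU = 147 J.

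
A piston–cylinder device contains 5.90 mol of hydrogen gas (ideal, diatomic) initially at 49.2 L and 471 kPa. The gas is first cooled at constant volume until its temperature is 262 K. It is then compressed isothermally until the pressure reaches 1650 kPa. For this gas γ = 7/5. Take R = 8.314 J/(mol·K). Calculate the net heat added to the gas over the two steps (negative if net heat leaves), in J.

-49500 J

T₁ = P₁V₁/(nR) = 471×49.2/(5.90×8.314) = 472 K.
Step 1 — Isochoric: V stays 49.2 L; P/T = const ⇒ T₂ = 262 K, P₂ = 261 kPa.
W = 0 (no volume change).
ΔU = nCvΔT = 5.90×20.8×(262−472) = -25800 J.
Q = ΔU = -25800 J.
State after step 1: P = 261 kPa, V = 49.2 L, T = 262 K.
Step 2 — Isothermal: T stays 262 K; PV = const ⇒ V₂ = 7.79 L, P₂ = 1650 kPa.
ΔU = 0 (ideal gas, T constant).
W = nRT ln(V₂/V₁) = 5.90×8.314×262×ln(0.158) = -23700 J.
Q = ΔU + W = -23700 J.
Net over both steps: W = -23700 J, Q = -49500 J, ΔU = -25800 J.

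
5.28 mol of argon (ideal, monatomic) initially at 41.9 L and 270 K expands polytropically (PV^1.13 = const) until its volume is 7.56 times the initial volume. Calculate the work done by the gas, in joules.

P₁ = nRT₁/V₁ = 5.28×8.314×270/41.9 = 283 kPa.
Polytropic n=1.13: T₂ = T₁(V₁/V₂)^(n−1) = 270×(0.132)^0.13 = 208 K; P₂ = P₁(V₁/V₂)^n = 28.8 kPa.
W = (P₁V₁−P₂V₂)/(n−1) = (283×41.9−28.8×317)/0.13 = 21100 J.

21100 J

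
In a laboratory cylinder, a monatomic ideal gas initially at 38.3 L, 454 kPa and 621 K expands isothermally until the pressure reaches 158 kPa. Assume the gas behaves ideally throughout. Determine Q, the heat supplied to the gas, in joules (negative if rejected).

18400 J

n = P₁V₁/(RT₁) = 454×38.3/(8.314×621) = 3.37 mol.
Isothermal: T stays 621 K; PV = const ⇒ V₂ = 110 L, P₂ = 158 kPa.
ΔU = 0 (ideal gas, T constant).
W = nRT ln(V₂/V₁) = 3.37×8.314×621×ln(2.87) = 18400 J.
Q = ΔU + W = 18400 J.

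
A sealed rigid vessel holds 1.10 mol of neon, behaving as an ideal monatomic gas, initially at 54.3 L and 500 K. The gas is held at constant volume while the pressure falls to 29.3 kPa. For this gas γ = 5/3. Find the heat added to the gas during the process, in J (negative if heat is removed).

-4470 J

P₁ = nRT₁/V₁ = 1.10×8.314×500/54.3 = 84.2 kPa.
Isochoric: V stays 54.3 L; P/T = const ⇒ T₂ = 174 K, P₂ = 29.3 kPa.
W = 0 (no volume change).
ΔU = nCvΔT = 1.10×12.5×(174−500) = -4470 J.
Q = ΔU = -4470 J.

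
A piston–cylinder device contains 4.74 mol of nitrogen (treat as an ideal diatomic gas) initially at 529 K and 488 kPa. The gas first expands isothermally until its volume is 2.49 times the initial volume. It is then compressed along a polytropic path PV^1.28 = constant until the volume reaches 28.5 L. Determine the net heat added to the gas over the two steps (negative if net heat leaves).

V₁ = nRT₁/P₁ = 4.74×8.314×529/488 = 42.7 L.
Step 1 — Isothermal: T stays 529 K; PV = const ⇒ V₂ = 106 L, P₂ = 196 kPa.
ΔU = 0 (ideal gas, T constant).
W = nRT ln(V₂/V₁) = 4.74×8.314×529×ln(2.49) = 19000 J.
Q = ΔU + W = 19000 J.
State after step 1: P = 196 kPa, V = 106 L, T = 529 K.
Step 2 — Polytropic n=1.28: T₂ = T₁(V₁/V₂)^(n−1) = 529×(3.73)^0.28 = 765 K; P₂ = P₁(V₁/V₂)^n = 1060 kPa.
W = (P₁V₁−P₂V₂)/(n−1) = (196×106−1060×28.5)/0.28 = -33200 J.
ΔU = nCvΔT = 4.74×20.8×(765−529) = 23200 J.
Q = ΔU + W = -9960 J.
Net over both steps: W = -14200 J, Q = 9060 J, ΔU = 23200 J.

9060 J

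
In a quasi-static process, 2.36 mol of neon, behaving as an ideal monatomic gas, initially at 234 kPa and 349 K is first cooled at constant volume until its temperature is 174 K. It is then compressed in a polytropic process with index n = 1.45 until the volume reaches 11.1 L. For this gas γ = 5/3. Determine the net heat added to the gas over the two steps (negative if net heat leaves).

-6500 J

V₁ = nRT₁/P₁ = 2.36×8.314×349/234 = 29.3 L.
Step 1 — Isochoric: V stays 29.3 L; P/T = const ⇒ T₂ = 174 K, P₂ = 117 kPa.
W = 0 (no volume change).
ΔU = nCvΔT = 2.36×12.5×(174−349) = -5150 J.
Q = ΔU = -5150 J.
State after step 1: P = 117 kPa, V = 29.3 L, T = 174 K.
Step 2 — Polytropic n=1.45: T₂ = T₁(V₁/V₂)^(n−1) = 174×(2.64)^0.45 = 269 K; P₂ = P₁(V₁/V₂)^n = 476 kPa.
W = (P₁V₁−P₂V₂)/(n−1) = (117×29.3−476×11.1)/0.45 = -4150 J.
ΔU = nCvΔT = 2.36×12.5×(269−174) = 2800 J.
Q = ΔU + W = -1350 J.
Net over both steps: W = -4150 J, Q = -6500 J, ΔU = -2350 J.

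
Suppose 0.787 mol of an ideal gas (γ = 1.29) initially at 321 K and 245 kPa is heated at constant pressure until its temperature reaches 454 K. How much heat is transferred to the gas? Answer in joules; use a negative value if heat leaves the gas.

V₁ = nRT₁/P₁ = 0.787×8.314×321/245 = 8.57 L.
Isobaric: P stays 245 kPa; V/T = const ⇒ T₂ = 454 K, V₂ = 12.1 L.
W = PΔV = 245×(12.1−8.57) kPa·L = 870 J.
ΔU = nCvΔT = 0.787×28.7×(454−321) = 3000 J.
Q = ΔU + W = nCpΔT = 3870 J.

3870 J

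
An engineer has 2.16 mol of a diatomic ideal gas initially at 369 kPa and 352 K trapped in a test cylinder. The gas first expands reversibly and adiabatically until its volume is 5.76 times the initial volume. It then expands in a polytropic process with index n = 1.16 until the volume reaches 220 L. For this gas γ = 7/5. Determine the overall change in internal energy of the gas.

V₁ = nRT₁/P₁ = 2.16×8.314×352/369 = 17.1 L.
Step 1 — Adiabatic: TV^(γ−1) = const ⇒ T₂ = 352×(0.174)^0.400 = 175 K; PV^γ = const ⇒ P₂ = 31.8 kPa.
ΔU = nCvΔT = 2.16×20.8×(175−352) = -7960 J.
Q = 0 for an adiabatic process, so W = −ΔU = 7960 J.
State after step 1: P = 31.8 kPa, V = 98.7 L, T = 175 K.
Step 2 — Polytropic n=1.16: T₂ = T₁(V₁/V₂)^(n−1) = 175×(0.449)^0.16 = 154 K; P₂ = P₁(V₁/V₂)^n = 12.5 kPa.
W = (P₁V₁−P₂V₂)/(n−1) = (31.8×98.7−12.5×220)/0.16 = 2360 J.
ΔU = nCvΔT = 2.16×20.8×(154−175) = -945 J.
Q = ΔU + W = 1420 J.
Net over both steps: W = 10300 J, Q = 1420 J, ΔU = -8900 J.

-8900 J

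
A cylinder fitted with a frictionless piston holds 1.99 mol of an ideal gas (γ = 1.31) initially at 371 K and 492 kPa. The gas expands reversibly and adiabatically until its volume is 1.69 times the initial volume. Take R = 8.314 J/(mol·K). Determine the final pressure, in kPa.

V₁ = nRT₁/P₁ = 1.99×8.314×371/492 = 12.5 L.
Adiabatic: TV^(γ−1) = const ⇒ T₂ = 371×(0.592)^0.310 = 315 K; PV^γ = const ⇒ P₂ = 247 kPa.

247 kPa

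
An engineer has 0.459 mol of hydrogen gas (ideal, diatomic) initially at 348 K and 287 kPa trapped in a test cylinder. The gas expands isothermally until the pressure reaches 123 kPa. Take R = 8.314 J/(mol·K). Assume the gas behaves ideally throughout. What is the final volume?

V₁ = nRT₁/P₁ = 0.459×8.314×348/287 = 4.63 L.
Isothermal: T stays 348 K; PV = const ⇒ V₂ = 10.8 L, P₂ = 123 kPa.

10.8 L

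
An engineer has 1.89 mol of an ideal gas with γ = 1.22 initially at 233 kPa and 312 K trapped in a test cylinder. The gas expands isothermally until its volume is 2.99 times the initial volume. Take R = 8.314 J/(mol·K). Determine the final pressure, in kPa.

V₁ = nRT₁/P₁ = 1.89×8.314×312/233 = 21.0 L.
Isothermal: T stays 312 K; PV = const ⇒ V₂ = 62.9 L, P₂ = 77.9 kPa.

77.9 kPa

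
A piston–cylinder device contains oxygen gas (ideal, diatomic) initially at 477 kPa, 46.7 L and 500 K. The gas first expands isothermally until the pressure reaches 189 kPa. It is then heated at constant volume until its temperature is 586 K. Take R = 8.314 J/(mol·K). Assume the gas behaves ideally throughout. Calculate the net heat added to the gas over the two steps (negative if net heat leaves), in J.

n = P₁V₁/(RT₁) = 477×46.7/(8.314×500) = 5.36 mol.
Step 1 — Isothermal: T stays 500 K; PV = const ⇒ V₂ = 118 L, P₂ = 189 kPa.
ΔU = 0 (ideal gas, T constant).
W = nRT ln(V₂/V₁) = 5.36×8.314×500×ln(2.52) = 20600 J.
Q = ΔU + W = 20600 J.
State after step 1: P = 189 kPa, V = 118 L, T = 500 K.
Step 2 — Isochoric: V stays 118 L; P/T = const ⇒ T₂ = 586 K, P₂ = 222 kPa.
W = 0 (no volume change).
ΔU = nCvΔT = 5.36×20.8×(586−500) = 9580 J.
Q = ΔU = 9580 J.
Net over both steps: W = 20600 J, Q = 30200 J, ΔU = 9580 J.

30200 J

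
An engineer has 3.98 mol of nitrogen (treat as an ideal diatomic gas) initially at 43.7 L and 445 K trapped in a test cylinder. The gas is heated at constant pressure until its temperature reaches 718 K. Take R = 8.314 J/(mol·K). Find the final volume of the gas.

70.5 L

P₁ = nRT₁/V₁ = 3.98×8.314×445/43.7 = 337 kPa.
Isobaric: P stays 337 kPa; V/T = const ⇒ T₂ = 718 K, V₂ = 70.5 L.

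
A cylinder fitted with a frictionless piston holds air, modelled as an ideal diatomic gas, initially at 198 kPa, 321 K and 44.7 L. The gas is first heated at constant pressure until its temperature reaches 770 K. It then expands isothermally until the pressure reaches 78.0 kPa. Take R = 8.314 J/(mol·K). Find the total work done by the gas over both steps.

n = P₁V₁/(RT₁) = 198×44.7/(8.314×321) = 3.32 mol.
Step 1 — Isobaric: P stays 198 kPa; V/T = const ⇒ T₂ = 770 K, V₂ = 107 L.
W = PΔV = 198×(107−44.7) kPa·L = 12400 J.
ΔU = nCvΔT = 3.32×20.8×(770−321) = 30900 J.
Q = ΔU + W = nCpΔT = 43300 J.
State after step 1: P = 198 kPa, V = 107 L, T = 770 K.
Step 2 — Isothermal: T stays 770 K; PV = const ⇒ V₂ = 272 L, P₂ = 78.0 kPa.
ΔU = 0 (ideal gas, T constant).
W = nRT ln(V₂/V₁) = 3.32×8.314×770×ln(2.54) = 19800 J.
Q = ΔU + W = 19800 J.
Net over both steps: W = 32200 J, Q = 63100 J, ΔU = 30900 J.

32200 J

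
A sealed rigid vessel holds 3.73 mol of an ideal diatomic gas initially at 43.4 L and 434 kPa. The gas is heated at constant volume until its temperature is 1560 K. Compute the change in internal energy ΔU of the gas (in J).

73900 J

T₁ = P₁V₁/(nR) = 434×43.4/(3.73×8.314) = 607 K.
Isochoric: V stays 43.4 L; P/T = const ⇒ T₂ = 1560 K, P₂ = 1110 kPa.
For an ideal gas ΔU = nCvΔT with Cv = (5/2)R = 20.8 J/(mol·K).
ΔU = 3.73×20.8×(1560−607) = 73900 J.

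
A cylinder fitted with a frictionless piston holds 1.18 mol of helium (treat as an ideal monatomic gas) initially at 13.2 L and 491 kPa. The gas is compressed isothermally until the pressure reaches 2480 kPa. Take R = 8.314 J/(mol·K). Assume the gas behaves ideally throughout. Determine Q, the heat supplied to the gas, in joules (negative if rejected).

-10500 J

T₁ = P₁V₁/(nR) = 491×13.2/(1.18×8.314) = 661 K.
Isothermal: T stays 661 K; PV = const ⇒ V₂ = 2.61 L, P₂ = 2480 kPa.
ΔU = 0 (ideal gas, T constant).
W = nRT ln(V₂/V₁) = 1.18×8.314×661×ln(0.198) = -10500 J.
Q = ΔU + W = -10500 J.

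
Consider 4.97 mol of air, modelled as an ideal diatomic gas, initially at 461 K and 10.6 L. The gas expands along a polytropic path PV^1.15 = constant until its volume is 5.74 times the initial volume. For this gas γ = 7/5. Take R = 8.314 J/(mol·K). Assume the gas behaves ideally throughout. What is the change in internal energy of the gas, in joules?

-11000 J

P₁ = nRT₁/V₁ = 4.97×8.314×461/10.6 = 1800 kPa.
Polytropic n=1.15: T₂ = T₁(V₁/V₂)^(n−1) = 461×(0.174)^0.15 = 355 K; P₂ = P₁(V₁/V₂)^n = 241 kPa.
For an ideal gas ΔU = nCvΔT with Cv = (5/2)R = 20.8 J/(mol·K).
ΔU = 4.97×20.8×(355−461) = -11000 J.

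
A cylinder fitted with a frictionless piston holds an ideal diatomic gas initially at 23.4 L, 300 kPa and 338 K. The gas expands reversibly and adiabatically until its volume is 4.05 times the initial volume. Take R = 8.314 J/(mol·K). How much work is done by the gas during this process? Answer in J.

7520 J

n = P₁V₁/(RT₁) = 300×23.4/(8.314×338) = 2.50 mol.
Adiabatic: TV^(γ−1) = const ⇒ T₂ = 338×(0.247)^0.400 = 193 K; PV^γ = const ⇒ P₂ = 42.3 kPa.
ΔU = nCvΔT = 2.50×20.8×(193−338) = -7520 J.
Q = 0 for an adiabatic process, so W = −ΔU = 7520 J.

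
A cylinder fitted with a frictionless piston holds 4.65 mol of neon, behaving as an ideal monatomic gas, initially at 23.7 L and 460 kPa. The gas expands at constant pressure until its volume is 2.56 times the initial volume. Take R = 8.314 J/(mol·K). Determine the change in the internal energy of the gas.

T₁ = P₁V₁/(nR) = 460×23.7/(4.65×8.314) = 282 K.
Isobaric: P stays 460 kPa; V/T = const ⇒ T₂ = 722 K, V₂ = 60.7 L.
For an ideal gas ΔU = nCvΔT with Cv = (3/2)R = 12.5 J/(mol·K).
ΔU = 4.65×12.5×(722−282) = 25500 J.

25500 J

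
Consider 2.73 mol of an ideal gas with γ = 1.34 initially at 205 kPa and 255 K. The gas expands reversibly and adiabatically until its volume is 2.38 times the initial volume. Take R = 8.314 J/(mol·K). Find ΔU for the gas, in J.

-4350 J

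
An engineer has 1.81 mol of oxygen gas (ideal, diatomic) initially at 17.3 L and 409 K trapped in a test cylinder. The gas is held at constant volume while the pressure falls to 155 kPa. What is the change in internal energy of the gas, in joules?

-8680 J

P₁ = nRT₁/V₁ = 1.81×8.314×409/17.3 = 356 kPa.
Isochoric: V stays 17.3 L; P/T = const ⇒ T₂ = 178 K, P₂ = 155 kPa.
For an ideal gas ΔU = nCvΔT with Cv = (5/2)R = 20.8 J/(mol·K).
ΔU = 1.81×20.8×(178−409) = -8680 J.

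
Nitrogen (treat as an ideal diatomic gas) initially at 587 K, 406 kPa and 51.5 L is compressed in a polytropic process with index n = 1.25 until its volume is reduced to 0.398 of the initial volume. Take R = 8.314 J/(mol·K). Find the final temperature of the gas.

Polytropic n=1.25: T₂ = T₁(V₁/V₂)^(n−1) = 587×(2.51)^0.25 = 739 K; P₂ = P₁(V₁/V₂)^n = 1280 kPa.

739 K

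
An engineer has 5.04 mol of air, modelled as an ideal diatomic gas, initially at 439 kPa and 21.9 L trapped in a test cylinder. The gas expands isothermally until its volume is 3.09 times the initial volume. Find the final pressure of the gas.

142 kPa

T₁ = P₁V₁/(nR) = 439×21.9/(5.04×8.314) = 229 K.
Isothermal: T stays 229 K; PV = const ⇒ V₂ = 67.7 L, P₂ = 142 kPa.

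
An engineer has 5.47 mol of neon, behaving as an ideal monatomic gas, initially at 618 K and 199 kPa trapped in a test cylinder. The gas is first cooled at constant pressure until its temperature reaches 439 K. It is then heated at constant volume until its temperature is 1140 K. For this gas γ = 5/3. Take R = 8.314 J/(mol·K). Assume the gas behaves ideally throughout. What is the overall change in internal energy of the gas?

35600 J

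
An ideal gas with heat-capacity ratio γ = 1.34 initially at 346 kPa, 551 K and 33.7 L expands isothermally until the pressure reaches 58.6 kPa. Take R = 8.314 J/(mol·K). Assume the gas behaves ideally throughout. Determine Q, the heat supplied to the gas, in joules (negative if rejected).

n = P₁V₁/(RT₁) = 346×33.7/(8.314×551) = 2.55 mol.
Isothermal: T stays 551 K; PV = const ⇒ V₂ = 199 L, P₂ = 58.6 kPa.
ΔU = 0 (ideal gas, T constant).
W = nRT ln(V₂/V₁) = 2.55×8.314×551×ln(5.90) = 20700 J.
Q = ΔU + W = 20700 J.

20700 J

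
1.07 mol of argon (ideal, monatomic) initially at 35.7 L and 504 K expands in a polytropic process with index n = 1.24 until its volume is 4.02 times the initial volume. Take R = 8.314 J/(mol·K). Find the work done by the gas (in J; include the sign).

P₁ = nRT₁/V₁ = 1.07×8.314×504/35.7 = 126 kPa.
Polytropic n=1.24: T₂ = T₁(V₁/V₂)^(n−1) = 504×(0.249)^0.24 = 361 K; P₂ = P₁(V₁/V₂)^n = 22.4 kPa.
W = (P₁V₁−P₂V₂)/(n−1) = (126×35.7−22.4×144)/0.24 = 5300 J.

5300 J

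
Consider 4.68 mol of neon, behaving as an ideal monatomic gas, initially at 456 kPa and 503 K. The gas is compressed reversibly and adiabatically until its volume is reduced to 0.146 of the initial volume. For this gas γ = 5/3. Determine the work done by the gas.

V₁ = nRT₁/P₁ = 4.68×8.314×503/456 = 42.9 L.
Adiabatic: TV^(γ−1) = const ⇒ T₂ = 503×(6.85)^0.667 = 1810 K; PV^γ = const ⇒ P₂ = 11300 kPa.
ΔU = nCvΔT = 4.68×12.5×(1810−503) = 76500 J.
Q = 0 for an adiabatic process, so W = −ΔU = -76500 J.

-76500 J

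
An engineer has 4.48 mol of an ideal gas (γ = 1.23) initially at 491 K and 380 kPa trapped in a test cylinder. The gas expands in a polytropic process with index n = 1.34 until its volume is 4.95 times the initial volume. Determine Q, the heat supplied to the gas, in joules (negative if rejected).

-10800 J

V₁ = nRT₁/P₁ = 4.48×8.314×491/380 = 48.1 L.
Polytropic n=1.34: T₂ = T₁(V₁/V₂)^(n−1) = 491×(0.202)^0.34 = 285 K; P₂ = P₁(V₁/V₂)^n = 44.6 kPa.
W = (P₁V₁−P₂V₂)/(n−1) = (380×48.1−44.6×238)/0.34 = 22600 J.
ΔU = nCvΔT = 4.48×36.1×(285−491) = -33400 J.
Q = ΔU + W = -10800 J.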